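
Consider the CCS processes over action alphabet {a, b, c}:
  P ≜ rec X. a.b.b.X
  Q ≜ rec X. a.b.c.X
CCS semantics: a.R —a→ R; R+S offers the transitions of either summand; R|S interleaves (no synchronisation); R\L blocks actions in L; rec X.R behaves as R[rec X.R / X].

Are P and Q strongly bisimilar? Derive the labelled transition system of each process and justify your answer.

P's transition system — 3 states:
  p0 = rec X. a.b.b.X ⊢ ··a··> p1
  p1 = b.b.(rec X. a.b.b.X) ⊢ ··b··> p2
  p2 = b.(rec X. a.b.b.X) ⊢ ··b··> p0
Q's transition system — 3 states:
  q0 = rec X. a.b.c.X ⊢ ··a··> q1
  q1 = b.c.(rec X. a.b.c.X) ⊢ ··b··> q2
  q2 = c.(rec X. a.b.c.X) ⊢ ··c··> q0
Coarsest stable partition (strong bisimilarity classes):
  B0 = {p0}
  B1 = {p1}
  B2 = {p2}
  B3 = {q0}
  B4 = {q1}
  B5 = {q2}
p0 ∈ B0, q0 ∈ B3 → different blocks

not bisimilar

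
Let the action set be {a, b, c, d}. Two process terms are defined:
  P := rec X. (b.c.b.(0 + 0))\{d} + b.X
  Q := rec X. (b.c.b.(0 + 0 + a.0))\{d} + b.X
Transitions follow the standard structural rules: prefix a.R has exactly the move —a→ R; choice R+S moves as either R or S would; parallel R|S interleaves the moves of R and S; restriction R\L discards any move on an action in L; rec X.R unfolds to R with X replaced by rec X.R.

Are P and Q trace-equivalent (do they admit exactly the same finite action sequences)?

Reachable graph of P (4 states):
  p0 = rec X. (b.c.b.(0 + 0))\{d} + b.X :: ··b··> p0, ··b··> p1
  p1 = (c.b.(0 + 0))\{d} :: ··c··> p2
  p2 = (b.(0 + 0))\{d} :: ··b··> p3
  p3 = (0 + 0)\{d} :: stopped
Reachable graph of Q (5 states):
  q0 = rec X. (b.c.b.(0 + 0 + a.0))\{d} + b.X :: ··b··> q0, ··b··> q1
  q1 = (c.b.(0 + 0 + a.0))\{d} :: ··c··> q2
  q2 = (b.(0 + 0 + a.0))\{d} :: ··b··> q3
  q3 = (0 + 0 + a.0)\{d} :: ··a··> q4
  q4 = 0\{d} :: stopped
Executing bcba from Q (initial set {q0}):
  after b @ step 1: {q0, q1}
  after c @ step 2: {q2}
  after b @ step 3: {q3}
  after a @ step 4: {q4}
  Q completes σ.
Executing bcba from P (initial set {p0}):
  after b @ step 1: {p0, p1}
  after c @ step 2: {p2}
  after b @ step 3: {p3}
  after a @ step 4: ∅  — P cannot continue

trace-distinct — witness ⟨bcba⟩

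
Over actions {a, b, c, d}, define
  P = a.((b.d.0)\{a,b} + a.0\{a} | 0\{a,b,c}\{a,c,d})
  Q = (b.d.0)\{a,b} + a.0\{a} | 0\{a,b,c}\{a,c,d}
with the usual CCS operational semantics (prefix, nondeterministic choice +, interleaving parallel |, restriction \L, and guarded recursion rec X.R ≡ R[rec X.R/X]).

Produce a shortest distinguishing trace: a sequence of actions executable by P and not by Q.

aa

LTS(P): 3 reachable states
  m0 = a.((b.d.0)\{a,b} + a.0\{a} | 0\{a,b,c}\{a,c,d}) | ··a··> m1
  m1 = (b.d.0)\{a,b} + a.0\{a} | 0\{a,b,c}\{a,c,d} | ··a··> m2
  m2 = 0\{a} | 0\{a,b,c}\{a,c,d} | ·
LTS(Q): 2 reachable states
  n0 = (b.d.0)\{a,b} + a.0\{a} | 0\{a,b,c}\{a,c,d} | ··a··> n1
  n1 = 0\{a} | 0\{a,b,c}\{a,c,d} | ·
Trace ⟨aa⟩ through P, begin at {m0}:
  [1] a ⇒ {m1}
  [2] a ⇒ {m2}
  P completes σ.
Trace ⟨aa⟩ through Q, begin at {n0}:
  [1] a ⇒ {n1}
  [2] a ⇒ no successor for Q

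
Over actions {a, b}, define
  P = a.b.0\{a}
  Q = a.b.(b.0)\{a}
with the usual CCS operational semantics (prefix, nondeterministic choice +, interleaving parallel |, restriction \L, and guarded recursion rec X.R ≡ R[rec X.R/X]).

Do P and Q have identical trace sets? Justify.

trace-distinct — witness ⟨abb⟩

P's transition system — 3 states:
  p0 = a.b.0\{a} :: —a→ p1
  p1 = b.0\{a} :: —b→ p2
  p2 = 0\{a} :: ·
Q's transition system — 4 states:
  q0 = a.b.(b.0)\{a} :: —a→ q1
  q1 = b.(b.0)\{a} :: —b→ q2
  q2 = (b.0)\{a} :: —b→ q3
  q3 = 0\{a} :: ·
Run σ = ⟨abb⟩ on Q: start {q0}
  after a @ step 1: {q1}
  after b @ step 2: {q2}
  after b @ step 3: {q3}
  Q completes σ.
Run σ = ⟨abb⟩ on P: start {p0}
  after a @ step 1: {p1}
  after b @ step 2: {p2}
  after b @ step 3: ∅ (P stuck)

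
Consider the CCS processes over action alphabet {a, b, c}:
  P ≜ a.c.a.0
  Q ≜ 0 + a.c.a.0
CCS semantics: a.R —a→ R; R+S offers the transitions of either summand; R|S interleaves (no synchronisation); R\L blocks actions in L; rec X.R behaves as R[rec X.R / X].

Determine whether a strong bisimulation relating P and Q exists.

bisimilar

Reachable graph of P (4 states):
  p0 = a.c.a.0 :: =a=> p1
  p1 = c.a.0 :: =c=> p2
  p2 = a.0 :: =a=> p3
  p3 = 0 :: deadlocked
Reachable graph of Q (4 states):
  q0 = 0 + a.c.a.0 :: =a=> q1
  q1 = c.a.0 :: =c=> q2
  q2 = a.0 :: =a=> q3
  q3 = 0 :: deadlocked
Coarsest stable partition (strong bisimilarity classes):
  B0 = {p0, q0}
  B1 = {p1, q1}
  B2 = {p2, q2}
  B3 = {p3, q3}
p0 ∈ B0, q0 ∈ B0 → same block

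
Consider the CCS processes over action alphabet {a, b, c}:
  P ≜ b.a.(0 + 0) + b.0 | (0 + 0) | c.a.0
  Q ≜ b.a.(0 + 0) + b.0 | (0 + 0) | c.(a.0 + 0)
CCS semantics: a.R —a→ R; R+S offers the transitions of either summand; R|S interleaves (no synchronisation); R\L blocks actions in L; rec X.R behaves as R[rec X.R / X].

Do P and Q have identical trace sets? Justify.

traces(P) = traces(Q)

Reachable graph of P (8 states):
  m0 = b.a.(0 + 0) + b.0 | (0 + 0) | c.a.0 has moves -b-> m1, -b-> m2, -c-> m3
  m1 = 0 | (0 + 0) | c.a.0 has moves -c-> m4
  m2 = a.(0 + 0) has moves -a-> m5
  m3 = b.0 | (0 + 0) | a.0 has moves -a-> m6, -b-> m4
  m4 = 0 | (0 + 0) | a.0 has moves -a-> m7
  m5 = 0 + 0 has moves deadlocked
  m6 = b.0 | (0 + 0) | 0 has moves -b-> m7
  m7 = 0 | (0 + 0) | 0 has moves deadlocked
Reachable graph of Q (8 states):
  n0 = b.a.(0 + 0) + b.0 | (0 + 0) | c.(a.0 + 0) has moves -b-> n1, -b-> n2, -c-> n3
  n1 = 0 | (0 + 0) | c.(a.0 + 0) has moves -c-> n4
  n2 = a.(0 + 0) has moves -a-> n5
  n3 = b.0 | (0 + 0) | (a.0 + 0) has moves -a-> n6, -b-> n4
  n4 = 0 | (0 + 0) | (a.0 + 0) has moves -a-> n7
  n5 = 0 + 0 has moves deadlocked
  n6 = b.0 | (0 + 0) | 0 has moves -b-> n7
  n7 = 0 | (0 + 0) | 0 has moves deadlocked
Coarsest stable partition (strong bisimilarity classes):
  B0 = {m0, n0}
  B1 = {m1, n1}
  B2 = {m2, m4, n2, n4}
  B3 = {m5, m7, n5, n7}
  B4 = {m3, n3}
  B5 = {m6, n6}
m0 ∈ B0, n0 ∈ B0 → same block
Bisimilar ⇒ trace-equivalent.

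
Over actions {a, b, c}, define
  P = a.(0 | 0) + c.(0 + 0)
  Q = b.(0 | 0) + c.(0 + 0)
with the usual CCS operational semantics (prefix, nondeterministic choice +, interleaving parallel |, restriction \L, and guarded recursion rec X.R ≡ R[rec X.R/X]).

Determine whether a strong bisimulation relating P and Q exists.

P's transition system — 3 states:
  s0 = a.(0 | 0) + c.(0 + 0) has moves —a→ s1, —c→ s2
  s1 = 0 | 0 has moves ∅
  s2 = 0 + 0 has moves ∅
Q's transition system — 3 states:
  t0 = b.(0 | 0) + c.(0 + 0) has moves —b→ t1, —c→ t2
  t1 = 0 | 0 has moves ∅
  t2 = 0 + 0 has moves ∅
Coarsest stable partition (strong bisimilarity classes):
  B0 = {s0}
  B1 = {s1, s2, t1, t2}
  B2 = {t0}
s0 ∈ B0, t0 ∈ B2 → different blocks

NO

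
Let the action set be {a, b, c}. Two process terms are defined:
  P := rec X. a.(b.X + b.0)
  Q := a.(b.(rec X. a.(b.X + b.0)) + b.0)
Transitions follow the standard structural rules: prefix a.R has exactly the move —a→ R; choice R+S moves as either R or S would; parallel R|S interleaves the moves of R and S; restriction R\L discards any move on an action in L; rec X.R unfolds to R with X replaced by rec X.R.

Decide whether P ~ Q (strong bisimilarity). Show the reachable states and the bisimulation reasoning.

Reachable graph of P (3 states):
  u0 = rec X. a.(b.X + b.0) | ··a··> u1
  u1 = b.(rec X. a.(b.X + b.0)) + b.0 | ··b··> u0, ··b··> u2
  u2 = 0 | stopped
Reachable graph of Q (4 states):
  v0 = a.(b.(rec X. a.(b.X + b.0)) + b.0) | ··a··> v1
  v1 = b.(rec X. a.(b.X + b.0)) + b.0 | ··b··> v2, ··b··> v3
  v2 = 0 | stopped
  v3 = rec X. a.(b.X + b.0) | ··a··> v1
Coarsest stable partition (strong bisimilarity classes):
  B0 = {u0, v0, v3}
  B1 = {u1, v1}
  B2 = {u2, v2}
u0 ∈ B0, v0 ∈ B0 → same block

P ~ Q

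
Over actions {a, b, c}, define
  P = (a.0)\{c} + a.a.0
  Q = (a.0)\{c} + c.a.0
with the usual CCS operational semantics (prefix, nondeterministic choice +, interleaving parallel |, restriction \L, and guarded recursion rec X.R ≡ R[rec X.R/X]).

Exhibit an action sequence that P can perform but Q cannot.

LTS(P): 4 reachable states
  m0 = (a.0)\{c} + a.a.0 → —a→ m1, —a→ m2
  m1 = 0\{c} → ·
  m2 = a.0 → —a→ m3
  m3 = 0 → ·
LTS(Q): 4 reachable states
  n0 = (a.0)\{c} + c.a.0 → —a→ n1, —c→ n2
  n1 = 0\{c} → ·
  n2 = a.0 → —a→ n3
  n3 = 0 → ·
Trace ⟨aa⟩ through P, begin at {m0}:
  after a @ step 1: {m1, m2}
  after a @ step 2: {m3}
  — P admits the full trace.
Trace ⟨aa⟩ through Q, begin at {n0}:
  after a @ step 1: {n1}
  after a @ step 2: ∅  — Q cannot continue

aa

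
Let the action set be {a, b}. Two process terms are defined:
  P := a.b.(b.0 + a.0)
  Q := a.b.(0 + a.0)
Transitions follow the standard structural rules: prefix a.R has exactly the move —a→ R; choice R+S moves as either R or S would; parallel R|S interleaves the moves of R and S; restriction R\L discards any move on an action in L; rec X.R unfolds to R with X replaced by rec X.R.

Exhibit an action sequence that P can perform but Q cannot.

P's transition system — 4 states:
  p0 = a.b.(b.0 + a.0) ⊢ =a=> p1
  p1 = b.(b.0 + a.0) ⊢ =b=> p2
  p2 = b.0 + a.0 ⊢ =a=> p3, =b=> p3
  p3 = 0 ⊢ deadlocked
Q's transition system — 4 states:
  q0 = a.b.(0 + a.0) ⊢ =a=> q1
  q1 = b.(0 + a.0) ⊢ =b=> q2
  q2 = 0 + a.0 ⊢ =a=> q3
  q3 = 0 ⊢ deadlocked
Trace ⟨abb⟩ through P, begin at {p0}:
  step 1 (a): {p1}
  step 2 (b): {p2}
  step 3 (b): {p3}
  ✓ P
Trace ⟨abb⟩ through Q, begin at {q0}:
  step 1 (a): {q1}
  step 2 (b): {q2}
  step 3 (b): ∅  — Q cannot continue

abb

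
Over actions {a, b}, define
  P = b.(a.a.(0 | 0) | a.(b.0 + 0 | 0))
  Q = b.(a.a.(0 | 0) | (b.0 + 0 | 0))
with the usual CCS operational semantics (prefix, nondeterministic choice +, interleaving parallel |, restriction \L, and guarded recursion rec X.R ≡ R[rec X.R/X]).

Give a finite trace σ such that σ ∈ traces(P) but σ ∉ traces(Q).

LTS(P): 10 reachable states
  u0 = b.(a.a.(0 | 0) | a.(b.0 + 0 | 0)) :: -b-> u1
  u1 = a.a.(0 | 0) | a.(b.0 + 0 | 0) :: -a-> u2, -a-> u3
  u2 = a.(0 | 0) | a.(b.0 + 0 | 0) :: -a-> u4, -a-> u5
  u3 = a.a.(0 | 0) | (b.0 + 0 | 0) :: -a-> u5, -b-> u6
  u4 = 0 | 0 | a.(b.0 + 0 | 0) :: -a-> u7
  u5 = a.(0 | 0) | (b.0 + 0 | 0) :: -a-> u7, -b-> u8
  u6 = a.a.(0 | 0) | 0 :: -a-> u8
  u7 = 0 | 0 | (b.0 + 0 | 0) :: -b-> u9
  u8 = a.(0 | 0) | 0 :: -a-> u9
  u9 = 0 | 0 | 0 :: ·
LTS(Q): 7 reachable states
  v0 = b.(a.a.(0 | 0) | (b.0 + 0 | 0)) :: -b-> v1
  v1 = a.a.(0 | 0) | (b.0 + 0 | 0) :: -a-> v2, -b-> v3
  v2 = a.(0 | 0) | (b.0 + 0 | 0) :: -a-> v4, -b-> v5
  v3 = a.a.(0 | 0) | 0 :: -a-> v5
  v4 = 0 | 0 | (b.0 + 0 | 0) :: -b-> v6
  v5 = a.(0 | 0) | 0 :: -a-> v6
  v6 = 0 | 0 | 0 :: ·
Trace ⟨baaa⟩ through P, begin at {u0}:
  [1] b ⇒ {u1}
  [2] a ⇒ {u2, u3}
  [3] a ⇒ {u4, u5}
  [4] a ⇒ {u7}
  ✓ P
Trace ⟨baaa⟩ through Q, begin at {v0}:
  [1] b ⇒ {v1}
  [2] a ⇒ {v2}
  [3] a ⇒ {v4}
  [4] a ⇒ ∅ (Q stuck)

baaa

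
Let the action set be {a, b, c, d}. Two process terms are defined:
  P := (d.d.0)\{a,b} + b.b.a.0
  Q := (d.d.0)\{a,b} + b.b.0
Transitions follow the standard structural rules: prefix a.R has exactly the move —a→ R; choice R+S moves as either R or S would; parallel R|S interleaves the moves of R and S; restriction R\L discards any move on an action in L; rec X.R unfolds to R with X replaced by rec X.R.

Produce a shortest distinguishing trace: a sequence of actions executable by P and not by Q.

bba

Reachable graph of P (6 states):
  p0 = (d.d.0)\{a,b} + b.b.a.0 :: —b→ p1, —d→ p2
  p1 = b.a.0 :: —b→ p3
  p2 = (d.0)\{a,b} :: —d→ p4
  p3 = a.0 :: —a→ p5
  p4 = 0\{a,b} :: ∅
  p5 = 0 :: ∅
Reachable graph of Q (5 states):
  q0 = (d.d.0)\{a,b} + b.b.0 :: —b→ q1, —d→ q2
  q1 = b.0 :: —b→ q3
  q2 = (d.0)\{a,b} :: —d→ q4
  q3 = 0 :: ∅
  q4 = 0\{a,b} :: ∅
Run σ = ⟨bba⟩ on P: start {p0}
  after b @ step 1: {p1}
  after b @ step 2: {p3}
  after a @ step 3: {p5}
  P completes σ.
Run σ = ⟨bba⟩ on Q: start {q0}
  after b @ step 1: {q1}
  after b @ step 2: {q3}
  after a @ step 3: no successor for Q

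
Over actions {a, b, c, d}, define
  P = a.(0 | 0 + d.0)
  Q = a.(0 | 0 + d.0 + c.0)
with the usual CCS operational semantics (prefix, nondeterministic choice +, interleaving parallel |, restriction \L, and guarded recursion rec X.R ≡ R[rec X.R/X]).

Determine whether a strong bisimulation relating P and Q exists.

not bisimilar

P's transition system — 3 states:
  s0 = a.(0 | 0 + d.0) :: -a-> s1
  s1 = 0 | 0 + d.0 :: -d-> s2
  s2 = 0 :: stopped
Q's transition system — 3 states:
  t0 = a.(0 | 0 + d.0 + c.0) :: -a-> t1
  t1 = 0 | 0 + d.0 + c.0 :: -c-> t2, -d-> t2
  t2 = 0 :: stopped
Partition-refinement fixed point:
  B0 = {s0}
  B1 = {s1}
  B2 = {s2, t2}
  B3 = {t0}
  B4 = {t1}
s0 ∈ B0, t0 ∈ B3 → different blocks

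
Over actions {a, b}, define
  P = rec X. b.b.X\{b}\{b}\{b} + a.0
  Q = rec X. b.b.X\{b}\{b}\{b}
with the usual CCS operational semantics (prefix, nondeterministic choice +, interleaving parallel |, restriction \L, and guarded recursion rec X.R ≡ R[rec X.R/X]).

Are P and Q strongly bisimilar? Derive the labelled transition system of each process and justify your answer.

Reachable graph of P (5 states):
  u0 = rec X. b.b.X\{b}\{b}\{b} + a.0 → =a=> u1, =b=> u2
  u1 = 0 → (no moves)
  u2 = b.(rec X. b.b.X\{b}\{b}\{b} + a.0)\{b}\{b}\{b} → =b=> u3
  u3 = (rec X. b.b.X\{b}\{b}\{b} + a.0)\{b}\{b}\{b} → =a=> u4
  u4 = 0\{b}\{b}\{b} → (no moves)
Reachable graph of Q (3 states):
  v0 = rec X. b.b.X\{b}\{b}\{b} → =b=> v1
  v1 = b.(rec X. b.b.X\{b}\{b}\{b})\{b}\{b}\{b} → =b=> v2
  v2 = (rec X. b.b.X\{b}\{b}\{b})\{b}\{b}\{b} → (no moves)
Partition-refinement fixed point:
  B0 = {u0}
  B1 = {u2}
  B2 = {u3}
  B3 = {u1, u4, v2}
  B4 = {v0}
  B5 = {v1}
u0 ∈ B0, v0 ∈ B4 → different blocks

NO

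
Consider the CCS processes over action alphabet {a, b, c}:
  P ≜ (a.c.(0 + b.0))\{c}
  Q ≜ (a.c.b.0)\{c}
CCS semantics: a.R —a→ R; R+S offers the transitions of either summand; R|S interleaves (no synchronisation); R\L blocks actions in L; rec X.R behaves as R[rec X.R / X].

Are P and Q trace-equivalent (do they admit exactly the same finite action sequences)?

traces(P) = traces(Q)

Reachable graph of P (2 states):
  u0 = (a.c.(0 + b.0))\{c} → ··a··> u1
  u1 = (c.(0 + b.0))\{c} → stopped
Reachable graph of Q (2 states):
  v0 = (a.c.b.0)\{c} → ··a··> v1
  v1 = (c.b.0)\{c} → stopped
Partition-refinement fixed point:
  B0 = {u0, v0}
  B1 = {u1, v1}
u0 ∈ B0, v0 ∈ B0 → same block
Bisimilar ⇒ trace-equivalent.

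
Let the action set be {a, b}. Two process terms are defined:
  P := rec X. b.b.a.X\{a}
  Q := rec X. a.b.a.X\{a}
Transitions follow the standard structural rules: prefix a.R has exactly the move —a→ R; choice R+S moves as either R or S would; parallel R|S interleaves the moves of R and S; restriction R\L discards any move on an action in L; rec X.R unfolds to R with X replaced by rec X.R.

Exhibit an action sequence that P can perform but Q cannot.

Reachable graph of P (6 states):
  m0 = rec X. b.b.a.X\{a} → -b-> m1
  m1 = b.a.(rec X. b.b.a.X\{a})\{a} → -b-> m2
  m2 = a.(rec X. b.b.a.X\{a})\{a} → -a-> m3
  m3 = (rec X. b.b.a.X\{a})\{a} → -b-> m4
  m4 = (b.a.(rec X. b.b.a.X\{a})\{a})\{a} → -b-> m5
  m5 = (a.(rec X. b.b.a.X\{a})\{a})\{a} → ∅
Reachable graph of Q (4 states):
  n0 = rec X. a.b.a.X\{a} → -a-> n1
  n1 = b.a.(rec X. a.b.a.X\{a})\{a} → -b-> n2
  n2 = a.(rec X. a.b.a.X\{a})\{a} → -a-> n3
  n3 = (rec X. a.b.a.X\{a})\{a} → ∅
Run σ = ⟨b⟩ on P: start {m0}
  step 1 (b): {m1}
  ✓ P
Run σ = ⟨b⟩ on Q: start {n0}
  step 1 (b): ∅  — Q cannot continue

b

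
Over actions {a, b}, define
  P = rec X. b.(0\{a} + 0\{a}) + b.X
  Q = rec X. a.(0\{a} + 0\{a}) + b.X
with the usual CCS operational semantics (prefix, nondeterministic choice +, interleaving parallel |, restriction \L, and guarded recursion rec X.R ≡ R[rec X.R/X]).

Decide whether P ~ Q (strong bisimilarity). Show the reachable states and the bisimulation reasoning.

P's transition system — 2 states:
  s0 = rec X. b.(0\{a} + 0\{a}) + b.X | —b→ s0, —b→ s1
  s1 = 0\{a} + 0\{a} | deadlocked
Q's transition system — 2 states:
  t0 = rec X. a.(0\{a} + 0\{a}) + b.X | —a→ t1, —b→ t0
  t1 = 0\{a} + 0\{a} | deadlocked
Coarsest stable partition (strong bisimilarity classes):
  B0 = {s0}
  B1 = {s1, t1}
  B2 = {t0}
s0 ∈ B0, t0 ∈ B2 → different blocks

NO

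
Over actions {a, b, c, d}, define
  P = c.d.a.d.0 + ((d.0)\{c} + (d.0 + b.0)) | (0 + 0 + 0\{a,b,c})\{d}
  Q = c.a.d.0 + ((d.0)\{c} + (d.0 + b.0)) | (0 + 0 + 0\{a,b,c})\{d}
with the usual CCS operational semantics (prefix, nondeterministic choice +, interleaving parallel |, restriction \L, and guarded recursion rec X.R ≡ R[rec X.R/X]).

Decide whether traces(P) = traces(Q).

P's transition system — 7 states:
  p0 = c.d.a.d.0 + ((d.0)\{c} + (d.0 + b.0)) | (0 + 0 + 0\{a,b,c})\{d} has moves ··b··> p1, ··c··> p2, ··d··> p1, ··d··> p3
  p1 = 0 | (0 + 0 + 0\{a,b,c})\{d} has moves deadlocked
  p2 = d.a.d.0 has moves ··d··> p4
  p3 = 0\{c} | (0 + 0 + 0\{a,b,c})\{d} has moves deadlocked
  p4 = a.d.0 has moves ··a··> p5
  p5 = d.0 has moves ··d··> p6
  p6 = 0 has moves deadlocked
Q's transition system — 6 states:
  q0 = c.a.d.0 + ((d.0)\{c} + (d.0 + b.0)) | (0 + 0 + 0\{a,b,c})\{d} has moves ··b··> q1, ··c··> q2, ··d··> q1, ··d··> q3
  q1 = 0 | (0 + 0 + 0\{a,b,c})\{d} has moves deadlocked
  q2 = a.d.0 has moves ··a··> q4
  q3 = 0\{c} | (0 + 0 + 0\{a,b,c})\{d} has moves deadlocked
  q4 = d.0 has moves ··d··> q5
  q5 = 0 has moves deadlocked
Executing cd from P (initial set {p0}):
  after c @ step 1: {p2}
  after d @ step 2: {p4}
  — P admits the full trace.
Executing cd from Q (initial set {q0}):
  after c @ step 1: {q2}
  after d @ step 2: ∅  — Q cannot continue

trace-distinct — witness ⟨cd⟩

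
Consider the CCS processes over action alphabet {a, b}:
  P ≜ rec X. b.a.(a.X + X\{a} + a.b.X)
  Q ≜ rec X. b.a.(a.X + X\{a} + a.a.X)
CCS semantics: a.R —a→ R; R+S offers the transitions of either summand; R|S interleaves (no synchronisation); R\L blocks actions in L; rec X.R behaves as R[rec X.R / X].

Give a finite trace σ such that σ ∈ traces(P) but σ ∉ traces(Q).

baabb

LTS(P): 5 reachable states
  u0 = rec X. b.a.(a.X + X\{a} + a.b.X) → -b-> u1
  u1 = a.(a.(rec X. b.a.(a.X + X\{a} + a.b.X)) + (rec X. b.a.(a.X + X\{a} + a.b.X))\{a} + a.b.(rec X. b.a.(a.X + X\{a} + a.b.X))) → -a-> u2
  u2 = a.(rec X. b.a.(a.X + X\{a} + a.b.X)) + (rec X. b.a.(a.X + X\{a} + a.b.X))\{a} + a.b.(rec X. b.a.(a.X + X\{a} + a.b.X)) → -a-> u0, -a-> u3, -b-> u4
  u3 = b.(rec X. b.a.(a.X + X\{a} + a.b.X)) → -b-> u0
  u4 = (a.(a.(rec X. b.a.(a.X + X\{a} + a.b.X)) + (rec X. b.a.(a.X + X\{a} + a.b.X))\{a} + a.b.(rec X. b.a.(a.X + X\{a} + a.b.X))))\{a} → (no moves)
LTS(Q): 5 reachable states
  v0 = rec X. b.a.(a.X + X\{a} + a.a.X) → -b-> v1
  v1 = a.(a.(rec X. b.a.(a.X + X\{a} + a.a.X)) + (rec X. b.a.(a.X + X\{a} + a.a.X))\{a} + a.a.(rec X. b.a.(a.X + X\{a} + a.a.X))) → -a-> v2
  v2 = a.(rec X. b.a.(a.X + X\{a} + a.a.X)) + (rec X. b.a.(a.X + X\{a} + a.a.X))\{a} + a.a.(rec X. b.a.(a.X + X\{a} + a.a.X)) → -a-> v0, -a-> v3, -b-> v4
  v3 = a.(rec X. b.a.(a.X + X\{a} + a.a.X)) → -a-> v0
  v4 = (a.(a.(rec X. b.a.(a.X + X\{a} + a.a.X)) + (rec X. b.a.(a.X + X\{a} + a.a.X))\{a} + a.a.(rec X. b.a.(a.X + X\{a} + a.a.X))))\{a} → (no moves)
Trace ⟨baabb⟩ through P, begin at {u0}:
  [1] b ⇒ {u1}
  [2] a ⇒ {u2}
  [3] a ⇒ {u0, u3}
  [4] b ⇒ {u0, u1}
  [5] b ⇒ {u1}
  ✓ P
Trace ⟨baabb⟩ through Q, begin at {v0}:
  [1] b ⇒ {v1}
  [2] a ⇒ {v2}
  [3] a ⇒ {v0, v3}
  [4] b ⇒ {v1}
  [5] b ⇒ ∅ (Q stuck)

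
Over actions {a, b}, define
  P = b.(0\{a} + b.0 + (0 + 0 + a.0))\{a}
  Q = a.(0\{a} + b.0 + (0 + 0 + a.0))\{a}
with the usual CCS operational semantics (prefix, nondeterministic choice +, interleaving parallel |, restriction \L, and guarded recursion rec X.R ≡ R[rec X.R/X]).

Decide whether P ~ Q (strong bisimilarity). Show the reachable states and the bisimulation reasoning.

P ≁ Q

LTS(P): 3 reachable states
  u0 = b.(0\{a} + b.0 + (0 + 0 + a.0))\{a} has moves =b=> u1
  u1 = (0\{a} + b.0 + (0 + 0 + a.0))\{a} has moves =b=> u2
  u2 = 0\{a} has moves stopped
LTS(Q): 3 reachable states
  v0 = a.(0\{a} + b.0 + (0 + 0 + a.0))\{a} has moves =a=> v1
  v1 = (0\{a} + b.0 + (0 + 0 + a.0))\{a} has moves =b=> v2
  v2 = 0\{a} has moves stopped
Coarsest stable partition (strong bisimilarity classes):
  B0 = {u0}
  B1 = {u1, v1}
  B2 = {u2, v2}
  B3 = {v0}
u0 ∈ B0, v0 ∈ B3 → different blocks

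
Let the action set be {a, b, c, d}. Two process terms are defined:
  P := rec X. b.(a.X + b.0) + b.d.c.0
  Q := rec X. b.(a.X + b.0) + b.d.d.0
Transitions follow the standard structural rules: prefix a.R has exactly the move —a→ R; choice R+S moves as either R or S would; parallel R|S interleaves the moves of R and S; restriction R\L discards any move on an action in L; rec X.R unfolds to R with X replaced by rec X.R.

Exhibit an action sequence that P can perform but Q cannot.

bdc

LTS(P): 5 reachable states
  p0 = rec X. b.(a.X + b.0) + b.d.c.0 ⊢ --b--▸ p1, --b--▸ p2
  p1 = a.(rec X. b.(a.X + b.0) + b.d.c.0) + b.0 ⊢ --a--▸ p0, --b--▸ p3
  p2 = d.c.0 ⊢ --d--▸ p4
  p3 = 0 ⊢ deadlocked
  p4 = c.0 ⊢ --c--▸ p3
LTS(Q): 5 reachable states
  q0 = rec X. b.(a.X + b.0) + b.d.d.0 ⊢ --b--▸ q1, --b--▸ q2
  q1 = a.(rec X. b.(a.X + b.0) + b.d.d.0) + b.0 ⊢ --a--▸ q0, --b--▸ q3
  q2 = d.d.0 ⊢ --d--▸ q4
  q3 = 0 ⊢ deadlocked
  q4 = d.0 ⊢ --d--▸ q3
Run σ = ⟨bdc⟩ on P: start {p0}
  after b @ step 1: {p1, p2}
  after d @ step 2: {p4}
  after c @ step 3: {p3}
  — P admits the full trace.
Run σ = ⟨bdc⟩ on Q: start {q0}
  after b @ step 1: {q1, q2}
  after d @ step 2: {q4}
  after c @ step 3: ∅ (Q stuck)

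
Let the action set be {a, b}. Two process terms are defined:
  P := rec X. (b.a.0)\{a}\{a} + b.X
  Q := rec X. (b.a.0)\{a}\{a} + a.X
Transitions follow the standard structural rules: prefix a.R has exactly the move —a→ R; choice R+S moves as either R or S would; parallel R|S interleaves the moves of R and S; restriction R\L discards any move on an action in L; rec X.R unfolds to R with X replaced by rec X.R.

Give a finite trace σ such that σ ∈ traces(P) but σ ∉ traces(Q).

bb

Reachable graph of P (2 states):
  m0 = rec X. (b.a.0)\{a}\{a} + b.X | -b-> m0, -b-> m1
  m1 = (a.0)\{a}\{a} | stopped
Reachable graph of Q (2 states):
  n0 = rec X. (b.a.0)\{a}\{a} + a.X | -a-> n0, -b-> n1
  n1 = (a.0)\{a}\{a} | stopped
Trace ⟨bb⟩ through P, begin at {m0}:
  [1] b ⇒ {m0, m1}
  [2] b ⇒ {m0, m1}
  ✓ P
Trace ⟨bb⟩ through Q, begin at {n0}:
  [1] b ⇒ {n1}
  [2] b ⇒ no successor for Q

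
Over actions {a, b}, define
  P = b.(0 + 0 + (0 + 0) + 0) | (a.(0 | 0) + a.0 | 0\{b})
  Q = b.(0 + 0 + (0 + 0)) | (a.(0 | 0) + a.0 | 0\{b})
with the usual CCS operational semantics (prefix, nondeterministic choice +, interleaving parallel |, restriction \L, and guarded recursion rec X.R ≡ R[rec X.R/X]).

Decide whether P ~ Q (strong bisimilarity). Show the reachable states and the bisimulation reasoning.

Reachable graph of P (6 states):
  u0 = b.(0 + 0 + (0 + 0) + 0) | (a.(0 | 0) + a.0 | 0\{b}) ⊢ =a=> u1, =a=> u2, =b=> u3
  u1 = b.(0 + 0 + (0 + 0) + 0) | (0 | 0) ⊢ =b=> u4
  u2 = b.(0 + 0 + (0 + 0) + 0) | (0 | 0\{b}) ⊢ =b=> u5
  u3 = (0 + 0 + (0 + 0) + 0) | (a.(0 | 0) + a.0 | 0\{b}) ⊢ =a=> u4, =a=> u5
  u4 = (0 + 0 + (0 + 0) + 0) | (0 | 0) ⊢ stopped
  u5 = (0 + 0 + (0 + 0) + 0) | (0 | 0\{b}) ⊢ stopped
Reachable graph of Q (6 states):
  v0 = b.(0 + 0 + (0 + 0)) | (a.(0 | 0) + a.0 | 0\{b}) ⊢ =a=> v1, =a=> v2, =b=> v3
  v1 = b.(0 + 0 + (0 + 0)) | (0 | 0) ⊢ =b=> v4
  v2 = b.(0 + 0 + (0 + 0)) | (0 | 0\{b}) ⊢ =b=> v5
  v3 = (0 + 0 + (0 + 0)) | (a.(0 | 0) + a.0 | 0\{b}) ⊢ =a=> v4, =a=> v5
  v4 = (0 + 0 + (0 + 0)) | (0 | 0) ⊢ stopped
  v5 = (0 + 0 + (0 + 0)) | (0 | 0\{b}) ⊢ stopped
Partition-refinement fixed point:
  B0 = {u0, v0}
  B1 = {u3, v3}
  B2 = {u4, u5, v4, v5}
  B3 = {u1, u2, v1, v2}
u0 ∈ B0, v0 ∈ B0 → same block

P ~ Q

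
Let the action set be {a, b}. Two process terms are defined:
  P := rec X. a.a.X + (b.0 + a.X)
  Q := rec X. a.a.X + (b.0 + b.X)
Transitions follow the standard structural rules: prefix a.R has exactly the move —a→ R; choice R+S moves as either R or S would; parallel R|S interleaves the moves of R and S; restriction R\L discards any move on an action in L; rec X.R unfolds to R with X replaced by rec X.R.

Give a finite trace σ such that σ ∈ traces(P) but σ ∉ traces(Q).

Reachable graph of P (3 states):
  s0 = rec X. a.a.X + (b.0 + a.X) has moves ··a··> s0, ··a··> s1, ··b··> s2
  s1 = a.(rec X. a.a.X + (b.0 + a.X)) has moves ··a··> s0
  s2 = 0 has moves ·
Reachable graph of Q (3 states):
  t0 = rec X. a.a.X + (b.0 + b.X) has moves ··a··> t1, ··b··> t0, ··b··> t2
  t1 = a.(rec X. a.a.X + (b.0 + b.X)) has moves ··a··> t0
  t2 = 0 has moves ·
Executing ab from P (initial set {s0}):
  after a @ step 1: {s0, s1}
  after b @ step 2: {s2}
  P completes σ.
Executing ab from Q (initial set {t0}):
  after a @ step 1: {t1}
  after b @ step 2: no successor for Q

ab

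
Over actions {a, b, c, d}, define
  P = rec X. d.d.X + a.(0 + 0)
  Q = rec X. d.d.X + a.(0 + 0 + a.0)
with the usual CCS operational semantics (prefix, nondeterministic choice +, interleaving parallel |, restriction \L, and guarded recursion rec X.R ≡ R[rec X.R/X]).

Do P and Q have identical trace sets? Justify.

P's transition system — 3 states:
  u0 = rec X. d.d.X + a.(0 + 0) has moves ··a··> u1, ··d··> u2
  u1 = 0 + 0 has moves (no moves)
  u2 = d.(rec X. d.d.X + a.(0 + 0)) has moves ··d··> u0
Q's transition system — 4 states:
  v0 = rec X. d.d.X + a.(0 + 0 + a.0) has moves ··a··> v1, ··d··> v2
  v1 = 0 + 0 + a.0 has moves ··a··> v3
  v2 = d.(rec X. d.d.X + a.(0 + 0 + a.0)) has moves ··d··> v0
  v3 = 0 has moves (no moves)
Run σ = ⟨aa⟩ on Q: start {v0}
  [1] a ⇒ {v1}
  [2] a ⇒ {v3}
  Q completes σ.
Run σ = ⟨aa⟩ on P: start {u0}
  [1] a ⇒ {u1}
  [2] a ⇒ ∅ (P stuck)

NO — witness ⟨aa⟩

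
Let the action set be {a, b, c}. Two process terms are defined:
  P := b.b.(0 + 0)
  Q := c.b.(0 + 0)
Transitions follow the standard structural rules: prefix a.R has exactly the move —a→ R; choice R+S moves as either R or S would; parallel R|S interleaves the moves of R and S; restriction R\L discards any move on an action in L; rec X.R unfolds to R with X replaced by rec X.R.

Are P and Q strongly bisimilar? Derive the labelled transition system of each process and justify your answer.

P's transition system — 3 states:
  u0 = b.b.(0 + 0) :: —b→ u1
  u1 = b.(0 + 0) :: —b→ u2
  u2 = 0 + 0 :: deadlocked
Q's transition system — 3 states:
  v0 = c.b.(0 + 0) :: —c→ v1
  v1 = b.(0 + 0) :: —b→ v2
  v2 = 0 + 0 :: deadlocked
Partition-refinement fixed point:
  B0 = {u0}
  B1 = {u1, v1}
  B2 = {u2, v2}
  B3 = {v0}
u0 ∈ B0, v0 ∈ B3 → different blocks

P ≁ Q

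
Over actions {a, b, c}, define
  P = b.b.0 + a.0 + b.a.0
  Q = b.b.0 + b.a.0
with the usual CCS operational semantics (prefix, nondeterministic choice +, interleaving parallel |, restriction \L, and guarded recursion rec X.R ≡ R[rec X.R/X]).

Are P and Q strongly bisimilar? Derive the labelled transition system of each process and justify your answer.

P ≁ Q

LTS(P): 4 reachable states
  u0 = b.b.0 + a.0 + b.a.0 ⊢ ··a··> u1, ··b··> u2, ··b··> u3
  u1 = 0 ⊢ (no moves)
  u2 = a.0 ⊢ ··a··> u1
  u3 = b.0 ⊢ ··b··> u1
LTS(Q): 4 reachable states
  v0 = b.b.0 + b.a.0 ⊢ ··b··> v1, ··b··> v2
  v1 = a.0 ⊢ ··a··> v3
  v2 = b.0 ⊢ ··b··> v3
  v3 = 0 ⊢ (no moves)
Coarsest stable partition (strong bisimilarity classes):
  B0 = {u0}
  B1 = {u1, v3}
  B2 = {u2, v1}
  B3 = {u3, v2}
  B4 = {v0}
u0 ∈ B0, v0 ∈ B4 → different blocks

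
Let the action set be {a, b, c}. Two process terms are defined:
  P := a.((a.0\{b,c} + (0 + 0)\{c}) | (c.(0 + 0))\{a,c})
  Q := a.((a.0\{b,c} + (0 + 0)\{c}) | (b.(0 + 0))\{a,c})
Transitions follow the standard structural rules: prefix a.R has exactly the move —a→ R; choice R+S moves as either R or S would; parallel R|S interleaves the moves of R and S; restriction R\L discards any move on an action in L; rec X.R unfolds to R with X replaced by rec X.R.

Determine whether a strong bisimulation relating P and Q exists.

Reachable graph of P (3 states):
  u0 = a.((a.0\{b,c} + (0 + 0)\{c}) | (c.(0 + 0))\{a,c}) has moves -a-> u1
  u1 = (a.0\{b,c} + (0 + 0)\{c}) | (c.(0 + 0))\{a,c} has moves -a-> u2
  u2 = 0\{b,c} | (c.(0 + 0))\{a,c} has moves stopped
Reachable graph of Q (5 states):
  v0 = a.((a.0\{b,c} + (0 + 0)\{c}) | (b.(0 + 0))\{a,c}) has moves -a-> v1
  v1 = (a.0\{b,c} + (0 + 0)\{c}) | (b.(0 + 0))\{a,c} has moves -a-> v2, -b-> v3
  v2 = 0\{b,c} | (b.(0 + 0))\{a,c} has moves -b-> v4
  v3 = (a.0\{b,c} + (0 + 0)\{c}) | (0 + 0)\{a,c} has moves -a-> v4
  v4 = 0\{b,c} | (0 + 0)\{a,c} has moves stopped
Partition-refinement fixed point:
  B0 = {u0}
  B1 = {u1, v3}
  B2 = {u2, v4}
  B3 = {v0}
  B4 = {v1}
  B5 = {v2}
u0 ∈ B0, v0 ∈ B3 → different blocks

P ≁ Q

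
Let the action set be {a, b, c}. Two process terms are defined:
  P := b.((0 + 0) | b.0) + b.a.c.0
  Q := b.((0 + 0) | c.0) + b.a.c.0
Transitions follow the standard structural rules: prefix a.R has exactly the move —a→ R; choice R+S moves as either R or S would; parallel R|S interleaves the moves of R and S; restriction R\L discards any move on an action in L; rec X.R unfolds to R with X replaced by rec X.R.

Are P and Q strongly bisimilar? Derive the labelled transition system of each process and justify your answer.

LTS(P): 6 reachable states
  m0 = b.((0 + 0) | b.0) + b.a.c.0 has moves -b-> m1, -b-> m2
  m1 = (0 + 0) | b.0 has moves -b-> m3
  m2 = a.c.0 has moves -a-> m4
  m3 = (0 + 0) | 0 has moves stopped
  m4 = c.0 has moves -c-> m5
  m5 = 0 has moves stopped
LTS(Q): 6 reachable states
  n0 = b.((0 + 0) | c.0) + b.a.c.0 has moves -b-> n1, -b-> n2
  n1 = (0 + 0) | c.0 has moves -c-> n3
  n2 = a.c.0 has moves -a-> n4
  n3 = (0 + 0) | 0 has moves stopped
  n4 = c.0 has moves -c-> n5
  n5 = 0 has moves stopped
Partition-refinement fixed point:
  B0 = {m0}
  B1 = {m2, n2}
  B2 = {m4, n1, n4}
  B3 = {m3, m5, n3, n5}
  B4 = {m1}
  B5 = {n0}
m0 ∈ B0, n0 ∈ B5 → different blocks

not bisimilar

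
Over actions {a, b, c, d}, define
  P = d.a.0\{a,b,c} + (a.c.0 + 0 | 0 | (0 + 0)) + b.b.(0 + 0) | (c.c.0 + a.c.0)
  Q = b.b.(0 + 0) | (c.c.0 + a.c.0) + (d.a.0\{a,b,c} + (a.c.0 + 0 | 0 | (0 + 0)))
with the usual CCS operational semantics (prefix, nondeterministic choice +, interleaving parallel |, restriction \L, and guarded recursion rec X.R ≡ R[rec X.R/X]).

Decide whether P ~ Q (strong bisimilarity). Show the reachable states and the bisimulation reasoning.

LTS(P): 13 reachable states
  s0 = d.a.0\{a,b,c} + (a.c.0 + 0 | 0 | (0 + 0)) + b.b.(0 + 0) | (c.c.0 + a.c.0) has moves =a=> s1, =a=> s2, =b=> s3, =c=> s1, =d=> s4
  s1 = b.b.(0 + 0) | c.0 has moves =b=> s5, =c=> s6
  s2 = c.0 has moves =c=> s7
  s3 = b.(0 + 0) | (c.c.0 + a.c.0) has moves =a=> s5, =b=> s8, =c=> s5
  s4 = a.0\{a,b,c} has moves =a=> s9
  s5 = b.(0 + 0) | c.0 has moves =b=> s10, =c=> s11
  s6 = b.b.(0 + 0) | 0 has moves =b=> s11
  s7 = 0 has moves deadlocked
  s8 = (0 + 0) | (c.c.0 + a.c.0) has moves =a=> s10, =c=> s10
  s9 = 0\{a,b,c} has moves deadlocked
  s10 = (0 + 0) | c.0 has moves =c=> s12
  s11 = b.(0 + 0) | 0 has moves =b=> s12
  s12 = (0 + 0) | 0 has moves deadlocked
LTS(Q): 13 reachable states
  t0 = b.b.(0 + 0) | (c.c.0 + a.c.0) + (d.a.0\{a,b,c} + (a.c.0 + 0 | 0 | (0 + 0))) has moves =a=> t1, =a=> t2, =b=> t3, =c=> t1, =d=> t4
  t1 = b.b.(0 + 0) | c.0 has moves =b=> t5, =c=> t6
  t2 = c.0 has moves =c=> t7
  t3 = b.(0 + 0) | (c.c.0 + a.c.0) has moves =a=> t5, =b=> t8, =c=> t5
  t4 = a.0\{a,b,c} has moves =a=> t9
  t5 = b.(0 + 0) | c.0 has moves =b=> t10, =c=> t11
  t6 = b.b.(0 + 0) | 0 has moves =b=> t11
  t7 = 0 has moves deadlocked
  t8 = (0 + 0) | (c.c.0 + a.c.0) has moves =a=> t10, =c=> t10
  t9 = 0\{a,b,c} has moves deadlocked
  t10 = (0 + 0) | c.0 has moves =c=> t12
  t11 = b.(0 + 0) | 0 has moves =b=> t12
  t12 = (0 + 0) | 0 has moves deadlocked
Bisimilarity quotient blocks:
  B0 = {s0, t0}
  B1 = {s4, t4}
  B2 = {s12, s7, s9, t12, t7, t9}
  B3 = {s10, s2, t10, t2}
  B4 = {s3, t3}
  B5 = {s5, t5}
  B6 = {s11, t11}
  B7 = {s8, t8}
  B8 = {s1, t1}
  B9 = {s6, t6}
s0 ∈ B0, t0 ∈ B0 → same block

YES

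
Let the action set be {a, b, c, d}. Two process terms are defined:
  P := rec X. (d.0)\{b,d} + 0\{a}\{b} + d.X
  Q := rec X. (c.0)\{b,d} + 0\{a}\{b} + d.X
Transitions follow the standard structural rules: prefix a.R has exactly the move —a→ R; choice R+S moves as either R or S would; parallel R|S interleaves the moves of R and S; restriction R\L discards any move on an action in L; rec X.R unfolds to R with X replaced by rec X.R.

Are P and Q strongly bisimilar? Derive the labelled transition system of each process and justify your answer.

P ≁ Q

Reachable graph of P (1 states):
  s0 = rec X. (d.0)\{b,d} + 0\{a}\{b} + d.X :: ··d··> s0
Reachable graph of Q (2 states):
  t0 = rec X. (c.0)\{b,d} + 0\{a}\{b} + d.X :: ··c··> t1, ··d··> t0
  t1 = 0\{b,d} :: ∅
Bisimilarity quotient blocks:
  B0 = {s0}
  B1 = {t0}
  B2 = {t1}
s0 ∈ B0, t0 ∈ B1 → different blocks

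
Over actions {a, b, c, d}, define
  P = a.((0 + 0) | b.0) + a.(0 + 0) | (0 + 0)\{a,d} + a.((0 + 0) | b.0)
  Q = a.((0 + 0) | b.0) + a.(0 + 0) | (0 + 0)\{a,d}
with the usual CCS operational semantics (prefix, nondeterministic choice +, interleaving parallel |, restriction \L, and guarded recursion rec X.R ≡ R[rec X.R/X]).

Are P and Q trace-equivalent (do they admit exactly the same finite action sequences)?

P's transition system — 4 states:
  p0 = a.((0 + 0) | b.0) + a.(0 + 0) | (0 + 0)\{a,d} + a.((0 + 0) | b.0) ⊢ —a→ p1, —a→ p2
  p1 = (0 + 0) | (0 + 0)\{a,d} ⊢ ·
  p2 = (0 + 0) | b.0 ⊢ —b→ p3
  p3 = (0 + 0) | 0 ⊢ ·
Q's transition system — 4 states:
  q0 = a.((0 + 0) | b.0) + a.(0 + 0) | (0 + 0)\{a,d} ⊢ —a→ q1, —a→ q2
  q1 = (0 + 0) | (0 + 0)\{a,d} ⊢ ·
  q2 = (0 + 0) | b.0 ⊢ —b→ q3
  q3 = (0 + 0) | 0 ⊢ ·
Coarsest stable partition (strong bisimilarity classes):
  B0 = {p0, q0}
  B1 = {p1, p3, q1, q3}
  B2 = {p2, q2}
p0 ∈ B0, q0 ∈ B0 → same block
Bisimilar ⇒ trace-equivalent.

YES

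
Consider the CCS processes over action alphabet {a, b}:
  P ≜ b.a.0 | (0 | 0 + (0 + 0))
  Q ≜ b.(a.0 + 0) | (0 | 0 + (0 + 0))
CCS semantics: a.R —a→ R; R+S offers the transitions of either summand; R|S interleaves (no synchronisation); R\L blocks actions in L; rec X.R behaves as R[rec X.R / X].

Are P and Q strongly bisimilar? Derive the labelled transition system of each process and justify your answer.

Reachable graph of P (3 states):
  s0 = b.a.0 | (0 | 0 + (0 + 0)) | ··b··> s1
  s1 = a.0 | (0 | 0 + (0 + 0)) | ··a··> s2
  s2 = 0 | (0 | 0 + (0 + 0)) | ·
Reachable graph of Q (3 states):
  t0 = b.(a.0 + 0) | (0 | 0 + (0 + 0)) | ··b··> t1
  t1 = (a.0 + 0) | (0 | 0 + (0 + 0)) | ··a··> t2
  t2 = 0 | (0 | 0 + (0 + 0)) | ·
Bisimilarity quotient blocks:
  B0 = {s0, t0}
  B1 = {s1, t1}
  B2 = {s2, t2}
s0 ∈ B0, t0 ∈ B0 → same block

bisimilar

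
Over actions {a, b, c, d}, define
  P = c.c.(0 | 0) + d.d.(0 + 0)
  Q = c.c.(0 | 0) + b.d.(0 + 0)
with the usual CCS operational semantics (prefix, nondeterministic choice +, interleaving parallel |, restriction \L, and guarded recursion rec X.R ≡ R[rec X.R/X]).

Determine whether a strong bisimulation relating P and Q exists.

not bisimilar

P's transition system — 5 states:
  m0 = c.c.(0 | 0) + d.d.(0 + 0) → -c-> m1, -d-> m2
  m1 = c.(0 | 0) → -c-> m3
  m2 = d.(0 + 0) → -d-> m4
  m3 = 0 | 0 → deadlocked
  m4 = 0 + 0 → deadlocked
Q's transition system — 5 states:
  n0 = c.c.(0 | 0) + b.d.(0 + 0) → -b-> n1, -c-> n2
  n1 = d.(0 + 0) → -d-> n3
  n2 = c.(0 | 0) → -c-> n4
  n3 = 0 + 0 → deadlocked
  n4 = 0 | 0 → deadlocked
Partition-refinement fixed point:
  B0 = {m0}
  B1 = {m2, n1}
  B2 = {m3, m4, n3, n4}
  B3 = {m1, n2}
  B4 = {n0}
m0 ∈ B0, n0 ∈ B4 → different blocks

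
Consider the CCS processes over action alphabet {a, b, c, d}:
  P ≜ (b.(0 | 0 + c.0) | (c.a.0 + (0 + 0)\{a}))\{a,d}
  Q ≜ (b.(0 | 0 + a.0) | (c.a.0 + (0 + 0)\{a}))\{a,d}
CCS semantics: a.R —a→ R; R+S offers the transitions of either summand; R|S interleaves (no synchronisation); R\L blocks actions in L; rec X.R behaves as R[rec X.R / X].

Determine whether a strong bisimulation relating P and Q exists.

Reachable graph of P (6 states):
  m0 = (b.(0 | 0 + c.0) | (c.a.0 + (0 + 0)\{a}))\{a,d} → =b=> m1, =c=> m2
  m1 = ((0 | 0 + c.0) | (c.a.0 + (0 + 0)\{a}))\{a,d} → =c=> m3, =c=> m4
  m2 = (b.(0 | 0 + c.0) | a.0)\{a,d} → =b=> m3
  m3 = ((0 | 0 + c.0) | a.0)\{a,d} → =c=> m5
  m4 = (0 | (c.a.0 + (0 + 0)\{a}))\{a,d} → =c=> m5
  m5 = (0 | a.0)\{a,d} → deadlocked
Reachable graph of Q (4 states):
  n0 = (b.(0 | 0 + a.0) | (c.a.0 + (0 + 0)\{a}))\{a,d} → =b=> n1, =c=> n2
  n1 = ((0 | 0 + a.0) | (c.a.0 + (0 + 0)\{a}))\{a,d} → =c=> n3
  n2 = (b.(0 | 0 + a.0) | a.0)\{a,d} → =b=> n3
  n3 = ((0 | 0 + a.0) | a.0)\{a,d} → deadlocked
Bisimilarity quotient blocks:
  B0 = {m0}
  B1 = {m1}
  B2 = {m3, m4, n1}
  B3 = {m5, n3}
  B4 = {m2}
  B5 = {n0}
  B6 = {n2}
m0 ∈ B0, n0 ∈ B5 → different blocks

not bisimilar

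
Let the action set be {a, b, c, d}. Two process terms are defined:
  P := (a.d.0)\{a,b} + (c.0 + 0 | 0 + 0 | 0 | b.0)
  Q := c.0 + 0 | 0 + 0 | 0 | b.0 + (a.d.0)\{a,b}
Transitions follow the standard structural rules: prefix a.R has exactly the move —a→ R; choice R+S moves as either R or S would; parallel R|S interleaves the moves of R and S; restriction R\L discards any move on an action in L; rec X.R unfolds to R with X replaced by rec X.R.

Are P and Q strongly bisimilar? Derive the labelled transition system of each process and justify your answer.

Reachable graph of P (3 states):
  s0 = (a.d.0)\{a,b} + (c.0 + 0 | 0 + 0 | 0 | b.0) | --b--▸ s1, --c--▸ s2
  s1 = 0 | 0 | 0 | ·
  s2 = 0 | ·
Reachable graph of Q (3 states):
  t0 = c.0 + 0 | 0 + 0 | 0 | b.0 + (a.d.0)\{a,b} | --b--▸ t1, --c--▸ t2
  t1 = 0 | 0 | 0 | ·
  t2 = 0 | ·
Coarsest stable partition (strong bisimilarity classes):
  B0 = {s0, t0}
  B1 = {s1, s2, t1, t2}
s0 ∈ B0, t0 ∈ B0 → same block

bisimilar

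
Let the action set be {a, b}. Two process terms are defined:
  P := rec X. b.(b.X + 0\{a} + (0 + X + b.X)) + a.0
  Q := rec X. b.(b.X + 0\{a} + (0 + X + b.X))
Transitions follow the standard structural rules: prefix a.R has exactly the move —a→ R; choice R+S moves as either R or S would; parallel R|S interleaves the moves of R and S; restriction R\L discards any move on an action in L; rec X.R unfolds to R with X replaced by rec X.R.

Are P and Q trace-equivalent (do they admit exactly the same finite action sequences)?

traces(P) ≠ traces(Q) — witness ⟨a⟩

LTS(P): 3 reachable states
  m0 = rec X. b.(b.X + 0\{a} + (0 + X + b.X)) + a.0 ⊢ ··a··> m1, ··b··> m2
  m1 = 0 ⊢ ∅
  m2 = b.(rec X. b.(b.X + 0\{a} + (0 + X + b.X)) + a.0) + 0\{a} + (0 + (rec X. b.(b.X + 0\{a} + (0 + X + b.X)) + a.0) + b.(rec X. b.(b.X + 0\{a} + (0 + X + b.X)) + a.0)) ⊢ ··a··> m1, ··b··> m0, ··b··> m2
LTS(Q): 2 reachable states
  n0 = rec X. b.(b.X + 0\{a} + (0 + X + b.X)) ⊢ ··b··> n1
  n1 = b.(rec X. b.(b.X + 0\{a} + (0 + X + b.X))) + 0\{a} + (0 + (rec X. b.(b.X + 0\{a} + (0 + X + b.X))) + b.(rec X. b.(b.X + 0\{a} + (0 + X + b.X)))) ⊢ ··b··> n0, ··b··> n1
Run σ = ⟨a⟩ on P: start {m0}
  step 1 (a): {m1}
  P completes σ.
Run σ = ⟨a⟩ on Q: start {n0}
  step 1 (a): ∅  — Q cannot continue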